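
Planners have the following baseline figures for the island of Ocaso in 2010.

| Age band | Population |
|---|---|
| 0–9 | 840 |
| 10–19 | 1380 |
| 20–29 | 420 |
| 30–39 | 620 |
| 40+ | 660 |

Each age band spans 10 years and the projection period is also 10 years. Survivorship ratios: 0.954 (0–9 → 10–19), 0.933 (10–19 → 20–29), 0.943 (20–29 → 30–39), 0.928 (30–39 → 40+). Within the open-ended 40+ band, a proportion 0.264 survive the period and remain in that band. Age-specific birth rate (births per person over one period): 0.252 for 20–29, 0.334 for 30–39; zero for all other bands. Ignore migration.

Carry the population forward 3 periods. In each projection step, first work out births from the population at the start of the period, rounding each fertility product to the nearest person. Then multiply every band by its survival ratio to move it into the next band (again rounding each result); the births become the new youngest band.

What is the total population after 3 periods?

3290

Period 1:
Births: 420 × 0.252 = 106, 620 × 0.334 = 207 — total 313
10–19: 840 × 0.954 = 801
20–29: 1380 × 0.933 = 1288
30–39: 420 × 0.943 = 396
40+: 620 × 0.928 + 660 × 0.264 = 575 + 174 = 749
→ [313, 801, 1288, 396, 749]
Period 2:
Births: 1288 × 0.252 = 325, 396 × 0.334 = 132 — total 457
10–19: 313 × 0.954 = 299
20–29: 801 × 0.933 = 747
30–39: 1288 × 0.943 = 1215
40+: 396 × 0.928 + 749 × 0.264 = 367 + 198 = 565
→ [457, 299, 747, 1215, 565]
Period 3:
Births: 747 × 0.252 = 188, 1215 × 0.334 = 406 — total 594
10–19: 457 × 0.954 = 436
20–29: 299 × 0.933 = 279
30–39: 747 × 0.943 = 704
40+: 1215 × 0.928 + 565 × 0.264 = 1128 + 149 = 1277
→ [594, 436, 279, 704, 1277]
Total after period 3: 594 + 436 + 279 + 704 + 1277 = 3290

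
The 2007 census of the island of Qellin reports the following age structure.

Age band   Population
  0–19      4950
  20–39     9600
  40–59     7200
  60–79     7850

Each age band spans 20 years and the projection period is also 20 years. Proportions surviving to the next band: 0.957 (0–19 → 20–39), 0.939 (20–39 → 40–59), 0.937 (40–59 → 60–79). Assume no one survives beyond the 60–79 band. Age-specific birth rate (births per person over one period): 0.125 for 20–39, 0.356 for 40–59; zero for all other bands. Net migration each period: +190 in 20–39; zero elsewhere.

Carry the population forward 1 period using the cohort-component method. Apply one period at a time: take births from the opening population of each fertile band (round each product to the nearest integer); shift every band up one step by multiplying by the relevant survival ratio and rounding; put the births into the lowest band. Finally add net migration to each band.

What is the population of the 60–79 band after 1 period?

— Period 1 —
Births: 9600 × 0.125 = 1200  |  7200 × 0.356 = 2563 → 3763
20–39: 4950 × 0.957 = 4737
40–59: 9600 × 0.939 = 9014
60–79: 7200 × 0.937 = 6746
Net migration: 20–39 + 190 → 4927
End of period: [3763, 4927, 9014, 6746]

6746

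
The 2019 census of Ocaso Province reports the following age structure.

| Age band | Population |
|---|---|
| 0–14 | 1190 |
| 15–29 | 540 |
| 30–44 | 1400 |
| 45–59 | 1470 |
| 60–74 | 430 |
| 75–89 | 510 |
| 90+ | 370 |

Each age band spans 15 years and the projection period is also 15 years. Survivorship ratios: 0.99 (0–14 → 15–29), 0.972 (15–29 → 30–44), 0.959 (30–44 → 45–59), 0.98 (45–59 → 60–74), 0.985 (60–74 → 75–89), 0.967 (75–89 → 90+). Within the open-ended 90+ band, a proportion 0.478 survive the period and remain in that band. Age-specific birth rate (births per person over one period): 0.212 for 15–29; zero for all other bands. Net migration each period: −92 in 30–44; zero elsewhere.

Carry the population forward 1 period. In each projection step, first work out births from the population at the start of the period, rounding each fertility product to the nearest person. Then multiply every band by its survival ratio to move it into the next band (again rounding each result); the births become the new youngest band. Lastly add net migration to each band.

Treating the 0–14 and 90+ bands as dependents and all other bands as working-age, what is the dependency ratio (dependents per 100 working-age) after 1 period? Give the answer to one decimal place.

16.3

(Groups numbered youngest = 1 to oldest = 7.)
Period 1:
Births: 540 × 0.212 = 114
Group 2: 1190 × 0.99 = 1178
Group 3: 540 × 0.972 = 525
Group 4: 1400 × 0.959 = 1343
Group 5: 1470 × 0.98 = 1441
Group 6: 430 × 0.985 = 424
Group 7: 510 × 0.967 + 370 × 0.478 = 493 + 177 = 670
Net migration: Group 3 − 92 → 433
Giving 114 / 1178 / 433 / 1343 / 1441 / 424 / 670.
Dependents (band 0–14 + band 90+) = 114 + 670 = 784; working-age = 4819; ratio = 784/4819 × 100 = 16.3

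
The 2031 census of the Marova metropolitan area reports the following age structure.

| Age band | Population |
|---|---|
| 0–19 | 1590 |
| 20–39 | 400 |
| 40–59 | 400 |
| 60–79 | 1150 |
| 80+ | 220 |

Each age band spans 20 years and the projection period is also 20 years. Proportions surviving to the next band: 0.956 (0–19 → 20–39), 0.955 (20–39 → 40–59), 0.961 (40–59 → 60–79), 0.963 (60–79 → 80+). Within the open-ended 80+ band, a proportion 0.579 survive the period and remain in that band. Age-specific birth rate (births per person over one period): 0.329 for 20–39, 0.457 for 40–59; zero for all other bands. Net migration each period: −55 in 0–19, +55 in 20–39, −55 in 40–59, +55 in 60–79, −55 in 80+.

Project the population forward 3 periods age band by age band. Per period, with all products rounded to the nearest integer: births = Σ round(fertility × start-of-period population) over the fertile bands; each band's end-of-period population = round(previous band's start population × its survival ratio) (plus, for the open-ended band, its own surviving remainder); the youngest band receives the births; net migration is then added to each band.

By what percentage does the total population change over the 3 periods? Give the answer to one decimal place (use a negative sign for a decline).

(Groups numbered youngest = 1 to oldest = 5.)
Period 1.
Births: 400 * 0.329 = 132, 400 * 0.457 = 183 → 315
Group 2: 1590 * 0.956 = 1520
Group 3: 400 * 0.955 = 382
Group 4: 400 * 0.961 = 384
Group 5: 1150 * 0.963 + 220 * 0.579 = 1107 + 127 = 1234
Net migration: Group 1 − 55 → 260; Group 2 + 55 → 1575; Group 3 − 55 → 327; Group 4 + 55 → 439; Group 5 − 55 → 1179
End of period: [260, 1575, 327, 439, 1179]
Period 2.
Births: 1575 * 0.329 = 518, 327 * 0.457 = 149 → 667
Group 2: 260 * 0.956 = 249
Group 3: 1575 * 0.955 = 1504
Group 4: 327 * 0.961 = 314
Group 5: 439 * 0.963 + 1179 * 0.579 = 423 + 683 = 1106
Net migration: Group 1 − 55 → 612; Group 2 + 55 → 304; Group 3 − 55 → 1449; Group 4 + 55 → 369; Group 5 − 55 → 1051
End of period: [612, 304, 1449, 369, 1051]
Period 3.
Births: 304 * 0.329 = 100, 1449 * 0.457 = 662 → 762
Group 2: 612 * 0.956 = 585
Group 3: 304 * 0.955 = 290
Group 4: 1449 * 0.961 = 1392
Group 5: 369 * 0.963 + 1051 * 0.579 = 355 + 609 = 964
Net migration: Group 1 − 55 → 707; Group 2 + 55 → 640; Group 3 − 55 → 235; Group 4 + 55 → 1447; Group 5 − 55 → 909
End of period: [707, 640, 235, 1447, 909]
Total: 3760 → 3938; change = 178; percentage change = 4.7%

4.7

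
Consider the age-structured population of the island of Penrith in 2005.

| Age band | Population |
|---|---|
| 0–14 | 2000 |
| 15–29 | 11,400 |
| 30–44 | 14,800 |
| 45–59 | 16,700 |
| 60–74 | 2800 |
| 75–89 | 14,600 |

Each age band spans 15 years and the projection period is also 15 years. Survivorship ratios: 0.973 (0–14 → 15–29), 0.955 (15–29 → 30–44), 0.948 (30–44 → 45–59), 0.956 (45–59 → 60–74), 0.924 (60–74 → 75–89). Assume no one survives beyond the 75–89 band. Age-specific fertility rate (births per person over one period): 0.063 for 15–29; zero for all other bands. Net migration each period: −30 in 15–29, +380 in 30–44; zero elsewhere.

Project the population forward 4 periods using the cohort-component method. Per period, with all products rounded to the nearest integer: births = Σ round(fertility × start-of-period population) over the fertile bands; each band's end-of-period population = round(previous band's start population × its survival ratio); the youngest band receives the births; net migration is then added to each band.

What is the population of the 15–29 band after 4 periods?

11

Let band 1 be 0–14 through band 6 = 75–89.
Period 1:
Births: 11400 × 0.063 = 718
Band 2: 2000 × 0.973 = 1946
Band 3: 11400 × 0.955 = 10887
Band 4: 14800 × 0.948 = 14030
Band 5: 16700 × 0.956 = 15965
Band 6: 2800 × 0.924 = 2587
Net migration: Band 2 − 30 → 1916; Band 3 + 380 → 11267
→ [718, 1916, 11267, 14030, 15965, 2587]
Period 2:
Births: 1916 × 0.063 = 121
Band 2: 718 × 0.973 = 699
Band 3: 1916 × 0.955 = 1830
Band 4: 11267 × 0.948 = 10681
Band 5: 14030 × 0.956 = 13413
Band 6: 15965 × 0.924 = 14752
Net migration: Band 2 − 30 → 669; Band 3 + 380 → 2210
→ [121, 669, 2210, 10681, 13413, 14752]
Period 3:
Births: 669 × 0.063 = 42
Band 2: 121 × 0.973 = 118
Band 3: 669 × 0.955 = 639
Band 4: 2210 × 0.948 = 2095
Band 5: 10681 × 0.956 = 10211
Band 6: 13413 × 0.924 = 12394
Net migration: Band 2 − 30 → 88; Band 3 + 380 → 1019
→ [42, 88, 1019, 2095, 10211, 12394]
Period 4:
Births: 88 × 0.063 = 6
Band 2: 42 × 0.973 = 41
Band 3: 88 × 0.955 = 84
Band 4: 1019 × 0.948 = 966
Band 5: 2095 × 0.956 = 2003
Band 6: 10211 × 0.924 = 9435
Net migration: Band 2 − 30 → 11; Band 3 + 380 → 464
→ [6, 11, 464, 966, 2003, 9435]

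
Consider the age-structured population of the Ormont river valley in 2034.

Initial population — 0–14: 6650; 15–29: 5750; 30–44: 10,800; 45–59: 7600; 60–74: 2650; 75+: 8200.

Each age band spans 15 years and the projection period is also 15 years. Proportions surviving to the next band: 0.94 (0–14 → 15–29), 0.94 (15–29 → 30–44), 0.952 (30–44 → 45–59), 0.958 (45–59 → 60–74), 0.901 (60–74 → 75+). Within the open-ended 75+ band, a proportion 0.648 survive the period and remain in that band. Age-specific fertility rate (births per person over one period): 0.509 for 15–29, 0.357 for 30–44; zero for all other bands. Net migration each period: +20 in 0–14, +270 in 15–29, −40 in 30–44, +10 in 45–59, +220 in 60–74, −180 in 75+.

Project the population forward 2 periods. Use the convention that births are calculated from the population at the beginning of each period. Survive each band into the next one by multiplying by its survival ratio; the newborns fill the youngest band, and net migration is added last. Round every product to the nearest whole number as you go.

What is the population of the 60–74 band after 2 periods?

10080

Period 1.
Births: 5750 × 0.509 = 2927, 10800 × 0.357 = 3856 ⇒ total 6783
15–29: 6650 × 0.94 = 6251
30–44: 5750 × 0.94 = 5405
45–59: 10800 × 0.952 = 10282
60–74: 7600 × 0.958 = 7281
75+: 2650 × 0.901 + 8200 × 0.648 = 2388 + 5314 = 7702
Net migration: 0–14 + 20 → 6803; 15–29 + 270 → 6521; 30–44 − 40 → 5365; 45–59 + 10 → 10292; 60–74 + 220 → 7501; 75+ − 180 → 7522
Population now: 0–14=6803, 15–29=6521, 30–44=5365, 45–59=10292, 60–74=7501, 75+=7522
Period 2.
Births: 6521 × 0.509 = 3319, 5365 × 0.357 = 1915 ⇒ total 5234
15–29: 6803 × 0.94 = 6395
30–44: 6521 × 0.94 = 6130
45–59: 5365 × 0.952 = 5107
60–74: 10292 × 0.958 = 9860
75+: 7501 × 0.901 + 7522 × 0.648 = 6758 + 4874 = 11632
Net migration: 0–14 + 20 → 5254; 15–29 + 270 → 6665; 30–44 − 40 → 6090; 45–59 + 10 → 5117; 60–74 + 220 → 10080; 75+ − 180 → 11452
Population now: 0–14=5254, 15–29=6665, 30–44=6090, 45–59=5117, 60–74=10080, 75+=11452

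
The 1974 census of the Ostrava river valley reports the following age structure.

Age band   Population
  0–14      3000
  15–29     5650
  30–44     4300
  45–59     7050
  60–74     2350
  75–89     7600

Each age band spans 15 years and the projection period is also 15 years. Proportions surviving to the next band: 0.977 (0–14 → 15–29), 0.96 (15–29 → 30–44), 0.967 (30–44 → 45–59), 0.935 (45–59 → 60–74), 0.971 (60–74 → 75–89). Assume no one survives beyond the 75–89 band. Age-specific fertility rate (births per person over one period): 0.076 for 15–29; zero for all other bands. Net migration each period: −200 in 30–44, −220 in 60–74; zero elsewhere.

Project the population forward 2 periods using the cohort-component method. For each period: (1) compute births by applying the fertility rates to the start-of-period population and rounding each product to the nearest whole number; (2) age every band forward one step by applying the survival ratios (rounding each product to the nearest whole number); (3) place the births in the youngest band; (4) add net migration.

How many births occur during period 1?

Call the bands 1 to 6, youngest first.
[period 1]
Births: 5650 × 0.076 = 429
Band 2: 3000 × 0.977 = 2931
Band 3: 5650 × 0.96 = 5424
Band 4: 4300 × 0.967 = 4158
Band 5: 7050 × 0.935 = 6592
Band 6: 2350 × 0.971 = 2282
Net migration: Band 3 − 200 → 5224; Band 5 − 220 → 6372
→ [429, 2931, 5224, 4158, 6372, 2282]

429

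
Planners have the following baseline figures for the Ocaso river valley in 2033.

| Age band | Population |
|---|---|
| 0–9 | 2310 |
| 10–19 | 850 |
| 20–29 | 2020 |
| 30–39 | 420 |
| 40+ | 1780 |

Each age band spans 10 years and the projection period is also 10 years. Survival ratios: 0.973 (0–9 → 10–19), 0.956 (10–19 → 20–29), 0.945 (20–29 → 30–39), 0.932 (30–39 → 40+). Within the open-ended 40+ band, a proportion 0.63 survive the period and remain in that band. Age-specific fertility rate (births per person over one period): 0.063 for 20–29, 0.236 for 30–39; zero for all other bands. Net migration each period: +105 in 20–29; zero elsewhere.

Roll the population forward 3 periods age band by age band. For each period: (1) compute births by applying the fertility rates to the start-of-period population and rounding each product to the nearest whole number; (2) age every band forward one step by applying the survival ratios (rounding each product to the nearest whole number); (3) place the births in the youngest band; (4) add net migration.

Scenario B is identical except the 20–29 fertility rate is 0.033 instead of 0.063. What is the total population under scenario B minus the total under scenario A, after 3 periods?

Period 1.
Births: 2020 × 0.063 = 127  |  420 × 0.236 = 99 → total 226
10–19: 2310 × 0.973 = 2248
20–29: 850 × 0.956 = 813
30–39: 2020 × 0.945 = 1909
40+: 420 × 0.932 + 1780 × 0.63 = 391 + 1121 = 1512
Net migration: 20–29 + 105 → 918
End of period: [226, 2248, 918, 1909, 1512]
Period 2.
Births: 918 × 0.063 = 58  |  1909 × 0.236 = 451 → total 509
10–19: 226 × 0.973 = 220
20–29: 2248 × 0.956 = 2149
30–39: 918 × 0.945 = 868
40+: 1909 × 0.932 + 1512 × 0.63 = 1779 + 953 = 2732
Net migration: 20–29 + 105 → 2254
End of period: [509, 220, 2254, 868, 2732]
Period 3.
Births: 2254 × 0.063 = 142  |  868 × 0.236 = 205 → total 347
10–19: 509 × 0.973 = 495
20–29: 220 × 0.956 = 210
30–39: 2254 × 0.945 = 2130
40+: 868 × 0.932 + 2732 × 0.63 = 809 + 1721 = 2530
Net migration: 20–29 + 105 → 315
End of period: [347, 495, 315, 2130, 2530]
Scenario A total after 3 periods: 5817
Scenario B projection —
Period 1.
Births: 2020 × 0.033 = 67  |  420 × 0.236 = 99 → total 166
10–19: 2310 × 0.973 = 2248
20–29: 850 × 0.956 = 813
30–39: 2020 × 0.945 = 1909
40+: 420 × 0.932 + 1780 × 0.63 = 391 + 1121 = 1512
Net migration: 20–29 + 105 → 918
End of period: [166, 2248, 918, 1909, 1512]
Period 2.
Births: 918 × 0.033 = 30  |  1909 × 0.236 = 451 → total 481
10–19: 166 × 0.973 = 162
20–29: 2248 × 0.956 = 2149
30–39: 918 × 0.945 = 868
40+: 1909 × 0.932 + 1512 × 0.63 = 1779 + 953 = 2732
Net migration: 20–29 + 105 → 2254
End of period: [481, 162, 2254, 868, 2732]
Period 3.
Births: 2254 × 0.033 = 74  |  868 × 0.236 = 205 → total 279
10–19: 481 × 0.973 = 468
20–29: 162 × 0.956 = 155
30–39: 2254 × 0.945 = 2130
40+: 868 × 0.932 + 2732 × 0.63 = 809 + 1721 = 2530
Net migration: 20–29 + 105 → 260
End of period: [279, 468, 260, 2130, 2530]
Scenario B total after 3 periods: 5667
Difference B − A = 5667 − 5817 = -150

-150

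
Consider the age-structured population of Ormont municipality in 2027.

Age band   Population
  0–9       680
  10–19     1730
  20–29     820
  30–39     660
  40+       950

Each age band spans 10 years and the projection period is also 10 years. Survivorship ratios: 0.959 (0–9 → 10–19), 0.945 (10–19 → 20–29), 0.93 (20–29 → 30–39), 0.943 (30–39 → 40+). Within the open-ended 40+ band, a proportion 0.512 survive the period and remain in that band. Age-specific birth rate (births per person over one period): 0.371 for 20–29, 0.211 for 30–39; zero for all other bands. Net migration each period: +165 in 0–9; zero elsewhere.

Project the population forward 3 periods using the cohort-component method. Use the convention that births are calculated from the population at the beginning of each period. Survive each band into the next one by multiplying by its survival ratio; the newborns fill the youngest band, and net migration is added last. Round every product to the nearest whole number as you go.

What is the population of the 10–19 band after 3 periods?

After projecting period 1:
Births: 820 * 0.371 = 304  |  660 * 0.211 = 139 → total 443
10–19: 680 * 0.959 = 652
20–29: 1730 * 0.945 = 1635
30–39: 820 * 0.93 = 763
40+: 660 * 0.943 + 950 * 0.512 = 622 + 486 = 1108
Net migration: 0–9 + 165 → 608
Giving 608 / 652 / 1635 / 763 / 1108.
After projecting period 2:
Births: 1635 * 0.371 = 607  |  763 * 0.211 = 161 → total 768
10–19: 608 * 0.959 = 583
20–29: 652 * 0.945 = 616
30–39: 1635 * 0.93 = 1521
40+: 763 * 0.943 + 1108 * 0.512 = 720 + 567 = 1287
Net migration: 0–9 + 165 → 933
Giving 933 / 583 / 616 / 1521 / 1287.
After projecting period 3:
Births: 616 * 0.371 = 229  |  1521 * 0.211 = 321 → total 550
10–19: 933 * 0.959 = 895
20–29: 583 * 0.945 = 551
30–39: 616 * 0.93 = 573
40+: 1521 * 0.943 + 1287 * 0.512 = 1434 + 659 = 2093
Net migration: 0–9 + 165 → 715
Giving 715 / 895 / 551 / 573 / 2093.

895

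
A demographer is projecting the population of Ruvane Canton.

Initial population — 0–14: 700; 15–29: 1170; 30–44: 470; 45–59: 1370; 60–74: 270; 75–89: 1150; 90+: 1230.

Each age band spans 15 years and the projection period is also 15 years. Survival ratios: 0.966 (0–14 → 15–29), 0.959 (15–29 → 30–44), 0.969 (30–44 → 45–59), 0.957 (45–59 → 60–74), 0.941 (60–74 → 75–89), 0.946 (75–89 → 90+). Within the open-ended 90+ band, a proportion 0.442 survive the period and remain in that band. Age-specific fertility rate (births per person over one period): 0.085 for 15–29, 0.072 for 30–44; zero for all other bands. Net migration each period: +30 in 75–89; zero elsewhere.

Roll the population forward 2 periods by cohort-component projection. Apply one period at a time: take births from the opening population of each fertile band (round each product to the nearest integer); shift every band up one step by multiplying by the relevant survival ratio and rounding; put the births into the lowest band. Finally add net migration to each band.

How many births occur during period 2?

— Period 1 —
Births: 1170 × 0.085 = 99, 470 × 0.072 = 34 → 133
15–29: 700 × 0.966 = 676
30–44: 1170 × 0.959 = 1122
45–59: 470 × 0.969 = 455
60–74: 1370 × 0.957 = 1311
75–89: 270 × 0.941 = 254
90+: 1150 × 0.946 + 1230 × 0.442 = 1088 + 544 = 1632
Net migration: 75–89 + 30 → 284
End of period: [133, 676, 1122, 455, 1311, 284, 1632]
— Period 2 —
Births: 676 × 0.085 = 57, 1122 × 0.072 = 81 → 138
15–29: 133 × 0.966 = 128
30–44: 676 × 0.959 = 648
45–59: 1122 × 0.969 = 1087
60–74: 455 × 0.957 = 435
75–89: 1311 × 0.941 = 1234
90+: 284 × 0.946 + 1632 × 0.442 = 269 + 721 = 990
Net migration: 75–89 + 30 → 1264
End of period: [138, 128, 648, 1087, 435, 1264, 990]

138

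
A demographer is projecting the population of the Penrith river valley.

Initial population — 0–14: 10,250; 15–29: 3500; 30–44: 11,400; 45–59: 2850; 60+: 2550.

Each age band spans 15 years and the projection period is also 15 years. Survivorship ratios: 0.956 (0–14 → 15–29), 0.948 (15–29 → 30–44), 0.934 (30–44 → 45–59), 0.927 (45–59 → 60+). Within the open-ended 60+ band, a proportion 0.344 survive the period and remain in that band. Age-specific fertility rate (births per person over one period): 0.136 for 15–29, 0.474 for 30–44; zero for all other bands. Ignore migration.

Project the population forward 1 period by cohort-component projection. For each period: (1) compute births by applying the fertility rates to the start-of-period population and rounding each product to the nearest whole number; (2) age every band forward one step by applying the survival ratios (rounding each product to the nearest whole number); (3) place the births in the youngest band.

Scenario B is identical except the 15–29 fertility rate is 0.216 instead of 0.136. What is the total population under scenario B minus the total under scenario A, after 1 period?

280

Period 1.
Births: 3500 * 0.136 = 476, 11400 * 0.474 = 5404 ⇒ total 5880
15–29: 10250 * 0.956 = 9799
30–44: 3500 * 0.948 = 3318
45–59: 11400 * 0.934 = 10648
60+: 2850 * 0.927 + 2550 * 0.344 = 2642 + 877 = 3519
Giving 5880 / 9799 / 3318 / 10648 / 3519.
Scenario A total after 1 period: 33164
Scenario B projection —
Period 1.
Births: 3500 * 0.216 = 756, 11400 * 0.474 = 5404 ⇒ total 6160
15–29: 10250 * 0.956 = 9799
30–44: 3500 * 0.948 = 3318
45–59: 11400 * 0.934 = 10648
60+: 2850 * 0.927 + 2550 * 0.344 = 2642 + 877 = 3519
Giving 6160 / 9799 / 3318 / 10648 / 3519.
Scenario B total after 1 period: 33444
Difference B − A = 33444 − 33164 = 280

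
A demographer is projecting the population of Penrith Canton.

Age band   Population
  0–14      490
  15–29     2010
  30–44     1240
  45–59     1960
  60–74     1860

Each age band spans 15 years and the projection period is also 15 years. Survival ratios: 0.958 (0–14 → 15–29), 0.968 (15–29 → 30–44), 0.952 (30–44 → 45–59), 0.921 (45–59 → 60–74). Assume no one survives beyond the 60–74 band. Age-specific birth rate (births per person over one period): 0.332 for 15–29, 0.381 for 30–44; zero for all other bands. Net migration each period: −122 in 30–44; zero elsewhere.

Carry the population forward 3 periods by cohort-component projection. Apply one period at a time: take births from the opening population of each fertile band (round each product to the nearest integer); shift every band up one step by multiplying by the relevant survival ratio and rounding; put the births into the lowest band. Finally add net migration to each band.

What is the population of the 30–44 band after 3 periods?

934

[period 1]
Births: 2010 × 0.332 = 667 ; 1240 × 0.381 = 472 → total 1139
15–29: 490 × 0.958 = 469
30–44: 2010 × 0.968 = 1946
45–59: 1240 × 0.952 = 1180
60–74: 1960 × 0.921 = 1805
Net migration: 30–44 − 122 → 1824
Population now: 0–14=1139, 15–29=469, 30–44=1824, 45–59=1180, 60–74=1805
[period 2]
Births: 469 × 0.332 = 156 ; 1824 × 0.381 = 695 → total 851
15–29: 1139 × 0.958 = 1091
30–44: 469 × 0.968 = 454
45–59: 1824 × 0.952 = 1736
60–74: 1180 × 0.921 = 1087
Net migration: 30–44 − 122 → 332
Population now: 0–14=851, 15–29=1091, 30–44=332, 45–59=1736, 60–74=1087
[period 3]
Births: 1091 × 0.332 = 362 ; 332 × 0.381 = 126 → total 488
15–29: 851 × 0.958 = 815
30–44: 1091 × 0.968 = 1056
45–59: 332 × 0.952 = 316
60–74: 1736 × 0.921 = 1599
Net migration: 30–44 − 122 → 934
Population now: 0–14=488, 15–29=815, 30–44=934, 45–59=316, 60–74=1599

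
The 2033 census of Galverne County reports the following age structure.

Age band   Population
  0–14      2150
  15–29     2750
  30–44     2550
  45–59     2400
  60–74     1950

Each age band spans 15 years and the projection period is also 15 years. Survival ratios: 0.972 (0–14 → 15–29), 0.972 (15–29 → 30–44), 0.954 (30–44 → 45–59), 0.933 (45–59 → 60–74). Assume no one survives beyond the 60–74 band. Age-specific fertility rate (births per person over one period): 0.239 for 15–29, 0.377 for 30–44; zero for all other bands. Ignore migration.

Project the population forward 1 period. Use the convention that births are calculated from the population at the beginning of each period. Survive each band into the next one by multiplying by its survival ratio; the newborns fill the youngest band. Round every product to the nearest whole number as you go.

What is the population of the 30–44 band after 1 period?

2673

— Period 1 —
Births: 2750 * 0.239 = 657  |  2550 * 0.377 = 961 ⇒ total 1618
15–29: 2150 * 0.972 = 2090
30–44: 2750 * 0.972 = 2673
45–59: 2550 * 0.954 = 2433
60–74: 2400 * 0.933 = 2239
End of period: [1618, 2090, 2673, 2433, 2239]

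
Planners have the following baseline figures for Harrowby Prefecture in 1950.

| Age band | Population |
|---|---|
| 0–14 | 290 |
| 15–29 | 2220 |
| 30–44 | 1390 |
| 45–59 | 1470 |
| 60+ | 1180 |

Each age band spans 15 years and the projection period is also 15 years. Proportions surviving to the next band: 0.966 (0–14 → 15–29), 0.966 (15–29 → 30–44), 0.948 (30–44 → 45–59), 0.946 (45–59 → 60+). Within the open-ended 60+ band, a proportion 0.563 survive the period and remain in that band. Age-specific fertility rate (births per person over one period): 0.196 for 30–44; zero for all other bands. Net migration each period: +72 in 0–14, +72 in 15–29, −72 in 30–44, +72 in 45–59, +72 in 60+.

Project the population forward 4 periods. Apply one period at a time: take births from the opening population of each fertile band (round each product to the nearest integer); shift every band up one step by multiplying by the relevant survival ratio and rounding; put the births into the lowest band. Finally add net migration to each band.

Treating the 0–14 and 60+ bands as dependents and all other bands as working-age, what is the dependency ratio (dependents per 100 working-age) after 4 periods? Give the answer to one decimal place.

[period 1]
Births: 1390 * 0.196 = 272
15–29: 290 * 0.966 = 280
30–44: 2220 * 0.966 = 2145
45–59: 1390 * 0.948 = 1318
60+: 1470 * 0.946 + 1180 * 0.563 = 1391 + 664 = 2055
Net migration: 0–14 + 72 → 344; 15–29 + 72 → 352; 30–44 − 72 → 2073; 45–59 + 72 → 1390; 60+ + 72 → 2127
Giving 344 / 352 / 2073 / 1390 / 2127.
[period 2]
Births: 2073 * 0.196 = 406
15–29: 344 * 0.966 = 332
30–44: 352 * 0.966 = 340
45–59: 2073 * 0.948 = 1965
60+: 1390 * 0.946 + 2127 * 0.563 = 1315 + 1198 = 2513
Net migration: 0–14 + 72 → 478; 15–29 + 72 → 404; 30–44 − 72 → 268; 45–59 + 72 → 2037; 60+ + 72 → 2585
Giving 478 / 404 / 268 / 2037 / 2585.
[period 3]
Births: 268 * 0.196 = 53
15–29: 478 * 0.966 = 462
30–44: 404 * 0.966 = 390
45–59: 268 * 0.948 = 254
60+: 2037 * 0.946 + 2585 * 0.563 = 1927 + 1455 = 3382
Net migration: 0–14 + 72 → 125; 15–29 + 72 → 534; 30–44 − 72 → 318; 45–59 + 72 → 326; 60+ + 72 → 3454
Giving 125 / 534 / 318 / 326 / 3454.
[period 4]
Births: 318 * 0.196 = 62
15–29: 125 * 0.966 = 121
30–44: 534 * 0.966 = 516
45–59: 318 * 0.948 = 301
60+: 326 * 0.946 + 3454 * 0.563 = 308 + 1945 = 2253
Net migration: 0–14 + 72 → 134; 15–29 + 72 → 193; 30–44 − 72 → 444; 45–59 + 72 → 373; 60+ + 72 → 2325
Giving 134 / 193 / 444 / 373 / 2325.
Dependents (band 0–14 + band 60+) = 134 + 2325 = 2459; working-age = 1010; ratio = 2459/1010 × 100 = 243.5

243.5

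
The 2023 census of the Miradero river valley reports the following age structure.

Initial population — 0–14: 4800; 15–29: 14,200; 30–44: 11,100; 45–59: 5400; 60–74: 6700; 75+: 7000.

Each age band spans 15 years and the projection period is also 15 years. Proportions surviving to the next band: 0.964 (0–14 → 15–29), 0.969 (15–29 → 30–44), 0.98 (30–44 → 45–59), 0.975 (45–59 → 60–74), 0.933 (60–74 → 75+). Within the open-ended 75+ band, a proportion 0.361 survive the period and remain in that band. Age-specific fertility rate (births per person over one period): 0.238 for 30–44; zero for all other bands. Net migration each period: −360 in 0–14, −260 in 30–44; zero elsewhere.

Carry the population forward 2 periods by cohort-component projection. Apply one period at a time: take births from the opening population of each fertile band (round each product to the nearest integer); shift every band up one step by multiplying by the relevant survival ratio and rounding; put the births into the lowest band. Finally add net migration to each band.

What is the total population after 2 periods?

41194

(Bands numbered youngest = 1 to oldest = 6.)
Period 1:
Births: 11100 * 0.238 = 2642
Band 2: 4800 * 0.964 = 4627
Band 3: 14200 * 0.969 = 13760
Band 4: 11100 * 0.98 = 10878
Band 5: 5400 * 0.975 = 5265
Band 6: 6700 * 0.933 + 7000 * 0.361 = 6251 + 2527 = 8778
Net migration: Band 1 − 360 → 2282; Band 3 − 260 → 13500
Giving 2282 / 4627 / 13500 / 10878 / 5265 / 8778.
Period 2:
Births: 13500 * 0.238 = 3213
Band 2: 2282 * 0.964 = 2200
Band 3: 4627 * 0.969 = 4484
Band 4: 13500 * 0.98 = 13230
Band 5: 10878 * 0.975 = 10606
Band 6: 5265 * 0.933 + 8778 * 0.361 = 4912 + 3169 = 8081
Net migration: Band 1 − 360 → 2853; Band 3 − 260 → 4224
Giving 2853 / 2200 / 4224 / 13230 / 10606 / 8081.
Total after period 2: 2853 + 2200 + 4224 + 13230 + 10606 + 8081 = 41194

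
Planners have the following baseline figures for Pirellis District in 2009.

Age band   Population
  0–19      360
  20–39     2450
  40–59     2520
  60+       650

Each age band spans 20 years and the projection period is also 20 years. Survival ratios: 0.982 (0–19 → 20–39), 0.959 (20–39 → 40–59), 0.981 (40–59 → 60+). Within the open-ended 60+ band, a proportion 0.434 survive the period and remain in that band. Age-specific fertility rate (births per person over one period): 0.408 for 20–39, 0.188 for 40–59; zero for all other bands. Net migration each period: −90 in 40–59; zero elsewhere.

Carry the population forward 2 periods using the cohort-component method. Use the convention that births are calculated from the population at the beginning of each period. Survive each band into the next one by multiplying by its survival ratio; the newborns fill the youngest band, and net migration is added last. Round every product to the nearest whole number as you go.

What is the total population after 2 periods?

5677

Period 1:
Births: 2450 * 0.408 = 1000 ; 2520 * 0.188 = 474 → 1474
20–39: 360 * 0.982 = 354
40–59: 2450 * 0.959 = 2350
60+: 2520 * 0.981 + 650 * 0.434 = 2472 + 282 = 2754
Net migration: 40–59 − 90 → 2260
End of period: [1474, 354, 2260, 2754]
Period 2:
Births: 354 * 0.408 = 144 ; 2260 * 0.188 = 425 → 569
20–39: 1474 * 0.982 = 1447
40–59: 354 * 0.959 = 339
60+: 2260 * 0.981 + 2754 * 0.434 = 2217 + 1195 = 3412
Net migration: 40–59 − 90 → 249
End of period: [569, 1447, 249, 3412]
Total after period 2: 569 + 1447 + 249 + 3412 = 5677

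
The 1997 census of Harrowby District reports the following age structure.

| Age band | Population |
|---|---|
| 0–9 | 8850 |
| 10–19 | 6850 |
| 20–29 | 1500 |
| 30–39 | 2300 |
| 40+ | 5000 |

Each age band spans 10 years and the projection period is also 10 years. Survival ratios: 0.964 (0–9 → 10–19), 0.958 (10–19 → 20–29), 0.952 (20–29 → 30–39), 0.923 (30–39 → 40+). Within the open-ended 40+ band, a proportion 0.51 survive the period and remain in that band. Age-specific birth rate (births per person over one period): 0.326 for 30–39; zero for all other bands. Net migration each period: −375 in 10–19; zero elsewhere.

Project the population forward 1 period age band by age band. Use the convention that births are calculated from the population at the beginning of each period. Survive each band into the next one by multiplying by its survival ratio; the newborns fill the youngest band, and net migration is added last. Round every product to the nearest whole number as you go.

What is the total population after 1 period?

Call the groups 1 to 5, youngest first.
After projecting period 1:
Births: 2300 × 0.326 = 750
Group 2: 8850 × 0.964 = 8531
Group 3: 6850 × 0.958 = 6562
Group 4: 1500 × 0.952 = 1428
Group 5: 2300 × 0.923 + 5000 × 0.51 = 2123 + 2550 = 4673
Net migration: Group 2 − 375 → 8156
Giving 750 / 8156 / 6562 / 1428 / 4673.
Total after period 1: 750 + 8156 + 6562 + 1428 + 4673 = 21569

21569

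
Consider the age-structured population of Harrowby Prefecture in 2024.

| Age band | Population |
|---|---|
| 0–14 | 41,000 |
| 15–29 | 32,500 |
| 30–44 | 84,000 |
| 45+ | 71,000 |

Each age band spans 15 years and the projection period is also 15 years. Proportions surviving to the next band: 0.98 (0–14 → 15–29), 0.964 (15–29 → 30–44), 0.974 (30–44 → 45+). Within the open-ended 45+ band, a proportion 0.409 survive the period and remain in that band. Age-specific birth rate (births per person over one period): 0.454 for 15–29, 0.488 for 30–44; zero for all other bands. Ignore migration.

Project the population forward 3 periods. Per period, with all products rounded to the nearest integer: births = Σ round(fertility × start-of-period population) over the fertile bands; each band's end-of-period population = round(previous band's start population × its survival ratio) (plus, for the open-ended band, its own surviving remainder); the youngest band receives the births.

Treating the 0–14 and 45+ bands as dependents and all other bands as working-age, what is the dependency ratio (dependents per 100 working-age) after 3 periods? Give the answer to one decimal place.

131.5

Period 1:
Births: 32500 × 0.454 = 14755 ; 84000 × 0.488 = 40992 → total 55747
15–29: 41000 × 0.98 = 40180
30–44: 32500 × 0.964 = 31330
45+: 84000 × 0.974 + 71000 × 0.409 = 81816 + 29039 = 110855
End of period: [55747, 40180, 31330, 110855]
Period 2:
Births: 40180 × 0.454 = 18242 ; 31330 × 0.488 = 15289 → total 33531
15–29: 55747 × 0.98 = 54632
30–44: 40180 × 0.964 = 38734
45+: 31330 × 0.974 + 110855 × 0.409 = 30515 + 45340 = 75855
End of period: [33531, 54632, 38734, 75855]
Period 3:
Births: 54632 × 0.454 = 24803 ; 38734 × 0.488 = 18902 → total 43705
15–29: 33531 × 0.98 = 32860
30–44: 54632 × 0.964 = 52665
45+: 38734 × 0.974 + 75855 × 0.409 = 37727 + 31025 = 68752
End of period: [43705, 32860, 52665, 68752]
Dependents (band 0–14 + band 45+) = 43705 + 68752 = 112457; working-age = 85525; ratio = 112457/85525 × 100 = 131.5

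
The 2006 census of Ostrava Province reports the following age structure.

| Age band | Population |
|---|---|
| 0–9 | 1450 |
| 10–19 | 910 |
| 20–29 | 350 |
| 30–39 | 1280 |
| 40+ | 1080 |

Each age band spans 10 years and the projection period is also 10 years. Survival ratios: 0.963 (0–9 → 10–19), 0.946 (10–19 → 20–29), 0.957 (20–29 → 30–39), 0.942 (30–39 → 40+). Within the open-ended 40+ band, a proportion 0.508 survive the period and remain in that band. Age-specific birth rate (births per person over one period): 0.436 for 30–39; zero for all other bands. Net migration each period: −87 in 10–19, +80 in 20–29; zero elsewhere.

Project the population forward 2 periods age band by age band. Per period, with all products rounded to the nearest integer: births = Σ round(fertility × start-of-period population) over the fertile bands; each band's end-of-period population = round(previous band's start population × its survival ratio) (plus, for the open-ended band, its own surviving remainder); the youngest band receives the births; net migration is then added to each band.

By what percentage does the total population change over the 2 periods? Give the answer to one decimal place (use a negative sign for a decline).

-20.7

Call the groups 1 to 5, youngest first.
After projecting period 1:
Births: 1280 * 0.436 = 558
Group 2: 1450 * 0.963 = 1396
Group 3: 910 * 0.946 = 861
Group 4: 350 * 0.957 = 335
Group 5: 1280 * 0.942 + 1080 * 0.508 = 1206 + 549 = 1755
Net migration: Group 2 − 87 → 1309; Group 3 + 80 → 941
End of period: [558, 1309, 941, 335, 1755]
After projecting period 2:
Births: 335 * 0.436 = 146
Group 2: 558 * 0.963 = 537
Group 3: 1309 * 0.946 = 1238
Group 4: 941 * 0.957 = 901
Group 5: 335 * 0.942 + 1755 * 0.508 = 316 + 892 = 1208
Net migration: Group 2 − 87 → 450; Group 3 + 80 → 1318
End of period: [146, 450, 1318, 901, 1208]
Total: 5070 → 4023; change = -1047; percentage change = -20.7%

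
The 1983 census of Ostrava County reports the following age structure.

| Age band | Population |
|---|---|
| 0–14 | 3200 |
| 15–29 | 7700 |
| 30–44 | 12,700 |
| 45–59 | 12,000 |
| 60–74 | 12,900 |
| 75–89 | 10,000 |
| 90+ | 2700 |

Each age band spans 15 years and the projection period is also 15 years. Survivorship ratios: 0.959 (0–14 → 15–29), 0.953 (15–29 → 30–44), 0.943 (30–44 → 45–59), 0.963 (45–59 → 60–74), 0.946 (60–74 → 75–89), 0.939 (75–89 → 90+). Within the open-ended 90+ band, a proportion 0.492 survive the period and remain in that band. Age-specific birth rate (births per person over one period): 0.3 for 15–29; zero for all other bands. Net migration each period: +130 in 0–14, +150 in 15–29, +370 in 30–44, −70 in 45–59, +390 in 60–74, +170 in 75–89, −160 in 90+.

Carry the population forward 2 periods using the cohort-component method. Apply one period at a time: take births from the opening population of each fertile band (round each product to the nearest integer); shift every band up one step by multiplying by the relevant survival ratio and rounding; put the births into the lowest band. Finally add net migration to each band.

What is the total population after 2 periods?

(Bands numbered youngest = 1 to oldest = 7.)
— Period 1 —
Births: 7700 * 0.3 = 2310
Band 2: 3200 * 0.959 = 3069
Band 3: 7700 * 0.953 = 7338
Band 4: 12700 * 0.943 = 11976
Band 5: 12000 * 0.963 = 11556
Band 6: 12900 * 0.946 = 12203
Band 7: 10000 * 0.939 + 2700 * 0.492 = 9390 + 1328 = 10718
Net migration: Band 1 + 130 → 2440; Band 2 + 150 → 3219; Band 3 + 370 → 7708; Band 4 − 70 → 11906; Band 5 + 390 → 11946; Band 6 + 170 → 12373; Band 7 − 160 → 10558
Population now: 0–14=2440, 15–29=3219, 30–44=7708, 45–59=11906, 60–74=11946, 75–89=12373, 90+=10558
— Period 2 —
Births: 3219 * 0.3 = 966
Band 2: 2440 * 0.959 = 2340
Band 3: 3219 * 0.953 = 3068
Band 4: 7708 * 0.943 = 7269
Band 5: 11906 * 0.963 = 11465
Band 6: 11946 * 0.946 = 11301
Band 7: 12373 * 0.939 + 10558 * 0.492 = 11618 + 5195 = 16813
Net migration: Band 1 + 130 → 1096; Band 2 + 150 → 2490; Band 3 + 370 → 3438; Band 4 − 70 → 7199; Band 5 + 390 → 11855; Band 6 + 170 → 11471; Band 7 − 160 → 16653
Population now: 0–14=1096, 15–29=2490, 30–44=3438, 45–59=7199, 60–74=11855, 75–89=11471, 90+=16653
Total after period 2: 1096 + 2490 + 3438 + 7199 + 11855 + 11471 + 16653 = 54202

54202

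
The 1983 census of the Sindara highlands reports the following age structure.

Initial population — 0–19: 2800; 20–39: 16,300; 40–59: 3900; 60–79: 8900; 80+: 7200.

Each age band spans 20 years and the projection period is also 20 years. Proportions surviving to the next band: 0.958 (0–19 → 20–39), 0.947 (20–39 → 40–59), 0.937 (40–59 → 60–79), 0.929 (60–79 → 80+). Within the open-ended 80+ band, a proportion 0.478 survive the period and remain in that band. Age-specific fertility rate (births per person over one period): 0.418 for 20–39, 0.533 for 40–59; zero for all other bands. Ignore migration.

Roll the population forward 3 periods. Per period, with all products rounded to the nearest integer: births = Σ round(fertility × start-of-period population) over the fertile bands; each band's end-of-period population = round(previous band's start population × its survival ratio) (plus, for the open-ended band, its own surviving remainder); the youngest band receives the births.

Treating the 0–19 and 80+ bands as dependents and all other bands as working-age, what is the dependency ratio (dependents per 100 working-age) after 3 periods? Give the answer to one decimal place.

116.7

Call the groups 1 to 5, youngest first.
— Period 1 —
Births: 16300 * 0.418 = 6813, 3900 * 0.533 = 2079 → 8892
Group 2: 2800 * 0.958 = 2682
Group 3: 16300 * 0.947 = 15436
Group 4: 3900 * 0.937 = 3654
Group 5: 8900 * 0.929 + 7200 * 0.478 = 8268 + 3442 = 11710
Giving 8892 / 2682 / 15436 / 3654 / 11710.
— Period 2 —
Births: 2682 * 0.418 = 1121, 15436 * 0.533 = 8227 → 9348
Group 2: 8892 * 0.958 = 8519
Group 3: 2682 * 0.947 = 2540
Group 4: 15436 * 0.937 = 14464
Group 5: 3654 * 0.929 + 11710 * 0.478 = 3395 + 5597 = 8992
Giving 9348 / 8519 / 2540 / 14464 / 8992.
— Period 3 —
Births: 8519 * 0.418 = 3561, 2540 * 0.533 = 1354 → 4915
Group 2: 9348 * 0.958 = 8955
Group 3: 8519 * 0.947 = 8067
Group 4: 2540 * 0.937 = 2380
Group 5: 14464 * 0.929 + 8992 * 0.478 = 13437 + 4298 = 17735
Giving 4915 / 8955 / 8067 / 2380 / 17735.
Dependents (band 0–19 + band 80+) = 4915 + 17735 = 22650; working-age = 19402; ratio = 22650/19402 × 100 = 116.7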